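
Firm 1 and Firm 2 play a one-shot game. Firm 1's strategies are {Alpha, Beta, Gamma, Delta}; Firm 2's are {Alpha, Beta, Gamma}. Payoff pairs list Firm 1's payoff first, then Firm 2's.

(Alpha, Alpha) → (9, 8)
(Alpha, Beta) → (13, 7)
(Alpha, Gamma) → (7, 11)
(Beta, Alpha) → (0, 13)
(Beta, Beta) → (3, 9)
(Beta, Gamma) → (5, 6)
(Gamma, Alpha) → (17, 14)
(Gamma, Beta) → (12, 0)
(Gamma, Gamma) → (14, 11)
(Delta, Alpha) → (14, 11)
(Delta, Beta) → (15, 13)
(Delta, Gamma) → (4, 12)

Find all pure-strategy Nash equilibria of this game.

(Gamma, Alpha) and (Delta, Beta)

Check mutual best responses: a cell is a NE iff neither player can gain by unilaterally deviating.
Firm 1's best responses — vs Alpha: Gamma (payoff 17); vs Beta: Delta (payoff 15); vs Gamma: Gamma (payoff 14).
Firm 2's best responses — vs Alpha: Gamma (payoff 11); vs Beta: Alpha (payoff 13); vs Gamma: Alpha (payoff 14); vs Delta: Beta (payoff 13).
Mutual best responses occur at (Gamma, Alpha) and (Delta, Beta); at each, neither player gains by switching.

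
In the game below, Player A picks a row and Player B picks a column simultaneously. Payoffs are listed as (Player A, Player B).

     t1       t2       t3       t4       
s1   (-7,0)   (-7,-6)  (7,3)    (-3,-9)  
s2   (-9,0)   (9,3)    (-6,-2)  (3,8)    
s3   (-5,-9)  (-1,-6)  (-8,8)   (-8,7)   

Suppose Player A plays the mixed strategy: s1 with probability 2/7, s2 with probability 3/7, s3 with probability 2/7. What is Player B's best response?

Player B's best reply maximizes expected payoff against the mix.
t1: (2/7)·0 + (3/7)·0 + (2/7)·(-9) = -18/7
t2: (2/7)·(-6) + (3/7)·3 + (2/7)·(-6) = -15/7
t3: (2/7)·3 + (3/7)·(-2) + (2/7)·8 = 16/7
t4: (2/7)·(-9) + (3/7)·8 + (2/7)·7 = 20/7
Highest expected payoff is 20/7, from t4.

t4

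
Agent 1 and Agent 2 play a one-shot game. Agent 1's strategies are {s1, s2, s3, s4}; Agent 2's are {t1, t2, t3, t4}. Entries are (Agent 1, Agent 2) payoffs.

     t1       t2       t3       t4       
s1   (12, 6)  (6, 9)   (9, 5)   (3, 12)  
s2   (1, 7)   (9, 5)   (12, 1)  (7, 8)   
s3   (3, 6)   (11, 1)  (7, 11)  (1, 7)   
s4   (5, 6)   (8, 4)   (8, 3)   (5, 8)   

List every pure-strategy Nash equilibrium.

(s2, t4)

Find each player's best response to every opponent strategy; NE are the intersections.
Agent 1's best responses — vs t1: s1 (payoff 12); vs t2: s3 (payoff 11); vs t3: s2 (payoff 12); vs t4: s2 (payoff 7).
Agent 2's best responses — vs s1: t4 (payoff 12); vs s2: t4 (payoff 8); vs s3: t3 (payoff 11); vs s4: t4 (payoff 8).
The only mutual best response is (s2, t4); neither player gains by switching there.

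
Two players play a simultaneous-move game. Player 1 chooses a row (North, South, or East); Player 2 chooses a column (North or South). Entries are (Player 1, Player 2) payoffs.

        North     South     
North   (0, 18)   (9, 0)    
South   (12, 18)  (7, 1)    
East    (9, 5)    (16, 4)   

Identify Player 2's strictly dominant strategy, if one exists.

North

Check whether one of Player 2's strategies beats all alternatives regardless of what the opponent does.
North strictly dominates: vs North: 18 > 0; vs South: 18 > 1; vs East: 5 > 4.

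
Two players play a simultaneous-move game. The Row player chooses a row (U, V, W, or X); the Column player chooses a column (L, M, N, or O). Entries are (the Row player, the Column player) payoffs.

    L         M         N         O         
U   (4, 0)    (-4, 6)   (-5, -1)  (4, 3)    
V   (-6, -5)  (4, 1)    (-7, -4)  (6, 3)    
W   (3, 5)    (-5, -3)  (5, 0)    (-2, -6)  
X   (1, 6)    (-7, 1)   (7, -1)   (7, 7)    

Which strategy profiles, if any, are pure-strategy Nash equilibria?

Find each player's best response to every opponent strategy; NE are the intersections.
The Row player's best responses — vs L: U (payoff 4); vs M: V (payoff 4); vs N: X (payoff 7); vs O: X (payoff 7).
The Column player's best responses — vs U: M (payoff 6); vs V: O (payoff 3); vs W: L (payoff 5); vs X: O (payoff 7).
The only mutual best response is (X, O); neither player gains by switching there.

(X, O)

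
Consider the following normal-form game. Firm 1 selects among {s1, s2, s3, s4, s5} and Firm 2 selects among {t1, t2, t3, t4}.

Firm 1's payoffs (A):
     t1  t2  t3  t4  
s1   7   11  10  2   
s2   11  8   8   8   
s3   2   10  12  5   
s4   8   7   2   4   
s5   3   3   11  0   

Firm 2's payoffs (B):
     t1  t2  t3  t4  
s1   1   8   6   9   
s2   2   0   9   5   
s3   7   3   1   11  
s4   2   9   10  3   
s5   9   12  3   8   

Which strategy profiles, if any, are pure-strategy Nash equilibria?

There is no pure-strategy Nash equilibrium

A profile is a Nash equilibrium when each player is best-responding to the other.
Firm 1's best responses — vs t1: s2 (payoff 11); vs t2: s1 (payoff 11); vs t3: s3 (payoff 12); vs t4: s2 (payoff 8).
Firm 2's best responses — vs s1: t4 (payoff 9); vs s2: t3 (payoff 9); vs s3: t4 (payoff 11); vs s4: t3 (payoff 10); vs s5: t2 (payoff 12).
No cell has both players best-responding. For instance, Firm 1's best reply to t4 is s2, but against s2 Firm 2 prefers t3 over t4.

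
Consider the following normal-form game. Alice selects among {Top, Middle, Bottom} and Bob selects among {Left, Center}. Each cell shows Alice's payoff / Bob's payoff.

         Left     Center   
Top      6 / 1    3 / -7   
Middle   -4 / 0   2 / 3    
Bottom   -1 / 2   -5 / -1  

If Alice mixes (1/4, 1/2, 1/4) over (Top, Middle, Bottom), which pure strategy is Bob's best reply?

Left

Compute Bob's expected payoff from each pure strategy against the given mix.
Left: (1/4)·1 + (1/2)·0 + (1/4)·2 = 3/4
Center: (1/4)·(-7) + (1/2)·3 + (1/4)·(-1) = -1/2
Highest expected payoff is 3/4, from Left.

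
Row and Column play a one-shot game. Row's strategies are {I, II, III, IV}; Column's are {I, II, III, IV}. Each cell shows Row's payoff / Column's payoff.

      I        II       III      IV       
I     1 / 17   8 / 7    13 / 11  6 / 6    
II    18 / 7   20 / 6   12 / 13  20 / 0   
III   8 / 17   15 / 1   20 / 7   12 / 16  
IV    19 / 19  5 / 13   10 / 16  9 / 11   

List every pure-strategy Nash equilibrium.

(IV, I)

Find each player's best response to every opponent strategy; NE are the intersections.
Row's best responses — vs I: IV (payoff 19); vs II: II (payoff 20); vs III: III (payoff 20); vs IV: II (payoff 20).
Column's best responses — vs I: I (payoff 17); vs II: III (payoff 13); vs III: I (payoff 17); vs IV: I (payoff 19).
The only mutual best response is (IV, I); neither player gains by switching there.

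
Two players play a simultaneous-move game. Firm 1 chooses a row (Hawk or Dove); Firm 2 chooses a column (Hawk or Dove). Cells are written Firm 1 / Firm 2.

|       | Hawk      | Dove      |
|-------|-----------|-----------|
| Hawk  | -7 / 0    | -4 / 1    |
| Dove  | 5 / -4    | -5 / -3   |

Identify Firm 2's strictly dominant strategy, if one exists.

Dove

Check whether one of Firm 2's strategies beats all alternatives regardless of what the opponent does.
Dove strictly dominates: vs Hawk: 1 > 0; vs Dove: -3 > -4.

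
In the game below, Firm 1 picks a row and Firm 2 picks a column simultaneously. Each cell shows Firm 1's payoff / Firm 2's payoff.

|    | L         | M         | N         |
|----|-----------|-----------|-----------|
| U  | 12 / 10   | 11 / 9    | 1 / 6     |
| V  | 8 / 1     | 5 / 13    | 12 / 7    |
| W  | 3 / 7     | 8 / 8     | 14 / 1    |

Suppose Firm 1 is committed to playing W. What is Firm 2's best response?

With Firm 1 fixed at W, Firm 2's payoffs are: L → 7, M → 8, N → 1.
The maximum is 8, achieved by M.

M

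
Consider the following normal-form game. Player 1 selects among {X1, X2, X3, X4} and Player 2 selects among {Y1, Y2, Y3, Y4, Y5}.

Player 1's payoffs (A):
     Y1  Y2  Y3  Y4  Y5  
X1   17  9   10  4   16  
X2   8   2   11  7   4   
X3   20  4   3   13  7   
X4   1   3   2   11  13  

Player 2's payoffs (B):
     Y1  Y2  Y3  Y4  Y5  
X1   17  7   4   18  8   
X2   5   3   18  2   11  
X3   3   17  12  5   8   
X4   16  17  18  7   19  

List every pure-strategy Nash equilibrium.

Check mutual best responses: a cell is a NE iff neither player can gain by unilaterally deviating.
Player 1's best responses — vs Y1: X3 (payoff 20); vs Y2: X1 (payoff 9); vs Y3: X2 (payoff 11); vs Y4: X3 (payoff 13); vs Y5: X1 (payoff 16).
Player 2's best responses — vs X1: Y4 (payoff 18); vs X2: Y3 (payoff 18); vs X3: Y2 (payoff 17); vs X4: Y5 (payoff 19).
The only mutual best response is (X2, Y3); neither player gains by switching there.

(X2, Y3)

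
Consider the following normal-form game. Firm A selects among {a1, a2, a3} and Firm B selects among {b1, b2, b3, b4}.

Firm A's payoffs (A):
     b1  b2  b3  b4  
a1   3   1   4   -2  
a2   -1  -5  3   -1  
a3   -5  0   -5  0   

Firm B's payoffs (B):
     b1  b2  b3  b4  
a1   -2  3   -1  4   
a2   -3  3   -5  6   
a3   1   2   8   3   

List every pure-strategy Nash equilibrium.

None

Find each player's best response to every opponent strategy; NE are the intersections.
Firm A's best responses — vs b1: a1 (payoff 3); vs b2: a1 (payoff 1); vs b3: a1 (payoff 4); vs b4: a3 (payoff 0).
Firm B's best responses — vs a1: b4 (payoff 4); vs a2: b4 (payoff 6); vs a3: b3 (payoff 8).
No cell has both players best-responding. For instance, Firm A's best reply to b2 is a1, but against a1 Firm B prefers b4 over b2.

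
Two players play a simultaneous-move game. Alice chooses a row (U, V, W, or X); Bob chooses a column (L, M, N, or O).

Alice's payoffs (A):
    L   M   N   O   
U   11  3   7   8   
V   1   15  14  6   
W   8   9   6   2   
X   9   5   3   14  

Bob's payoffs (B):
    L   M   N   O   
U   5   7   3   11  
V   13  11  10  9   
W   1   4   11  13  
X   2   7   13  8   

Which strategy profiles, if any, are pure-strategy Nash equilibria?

A profile is a Nash equilibrium when each player is best-responding to the other.
Alice's best responses — vs L: U (payoff 11); vs M: V (payoff 15); vs N: V (payoff 14); vs O: X (payoff 14).
Bob's best responses — vs U: O (payoff 11); vs V: L (payoff 13); vs W: O (payoff 13); vs X: N (payoff 13).
No cell has both players best-responding. For instance, Alice's best reply to L is U, but against U Bob prefers O over L.

There is no pure-strategy Nash equilibrium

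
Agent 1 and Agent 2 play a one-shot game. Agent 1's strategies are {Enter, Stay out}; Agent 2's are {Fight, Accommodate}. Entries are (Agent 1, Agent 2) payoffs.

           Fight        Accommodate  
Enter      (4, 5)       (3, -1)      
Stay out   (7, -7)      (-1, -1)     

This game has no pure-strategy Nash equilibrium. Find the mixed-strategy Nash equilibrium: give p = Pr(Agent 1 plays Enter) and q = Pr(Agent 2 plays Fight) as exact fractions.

p = 1/2, q = 4/7

In a mixed NE each player is indifferent between their pure strategies, so the opponent's mix sets the indifference.
Agent 2 indifferent between Fight and Accommodate: p·5 + (1−p)·(-7) = p·(-1) + (1−p)·(-1) ⟹ (-7) + 12p = (-1) + 0p ⟹ p = 1/2.
Agent 1 indifferent between Enter and Stay out: q·4 + (1−q)·3 = q·7 + (1−q)·(-1) ⟹ 3 + 1q = (-1) + 8q ⟹ q = 4/7.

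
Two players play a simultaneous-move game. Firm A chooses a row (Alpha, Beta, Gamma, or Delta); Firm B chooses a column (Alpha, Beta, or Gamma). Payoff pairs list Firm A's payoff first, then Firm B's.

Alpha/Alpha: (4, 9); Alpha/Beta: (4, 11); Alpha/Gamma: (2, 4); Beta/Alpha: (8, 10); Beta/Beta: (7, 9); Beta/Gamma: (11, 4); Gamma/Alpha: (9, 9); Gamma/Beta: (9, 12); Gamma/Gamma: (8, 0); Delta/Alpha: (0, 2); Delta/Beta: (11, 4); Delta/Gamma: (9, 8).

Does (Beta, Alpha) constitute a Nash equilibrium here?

No

Holding Firm B at Alpha: Firm A gets 8 from Beta but could get 9 by switching to Gamma. Firm A has a profitable deviation.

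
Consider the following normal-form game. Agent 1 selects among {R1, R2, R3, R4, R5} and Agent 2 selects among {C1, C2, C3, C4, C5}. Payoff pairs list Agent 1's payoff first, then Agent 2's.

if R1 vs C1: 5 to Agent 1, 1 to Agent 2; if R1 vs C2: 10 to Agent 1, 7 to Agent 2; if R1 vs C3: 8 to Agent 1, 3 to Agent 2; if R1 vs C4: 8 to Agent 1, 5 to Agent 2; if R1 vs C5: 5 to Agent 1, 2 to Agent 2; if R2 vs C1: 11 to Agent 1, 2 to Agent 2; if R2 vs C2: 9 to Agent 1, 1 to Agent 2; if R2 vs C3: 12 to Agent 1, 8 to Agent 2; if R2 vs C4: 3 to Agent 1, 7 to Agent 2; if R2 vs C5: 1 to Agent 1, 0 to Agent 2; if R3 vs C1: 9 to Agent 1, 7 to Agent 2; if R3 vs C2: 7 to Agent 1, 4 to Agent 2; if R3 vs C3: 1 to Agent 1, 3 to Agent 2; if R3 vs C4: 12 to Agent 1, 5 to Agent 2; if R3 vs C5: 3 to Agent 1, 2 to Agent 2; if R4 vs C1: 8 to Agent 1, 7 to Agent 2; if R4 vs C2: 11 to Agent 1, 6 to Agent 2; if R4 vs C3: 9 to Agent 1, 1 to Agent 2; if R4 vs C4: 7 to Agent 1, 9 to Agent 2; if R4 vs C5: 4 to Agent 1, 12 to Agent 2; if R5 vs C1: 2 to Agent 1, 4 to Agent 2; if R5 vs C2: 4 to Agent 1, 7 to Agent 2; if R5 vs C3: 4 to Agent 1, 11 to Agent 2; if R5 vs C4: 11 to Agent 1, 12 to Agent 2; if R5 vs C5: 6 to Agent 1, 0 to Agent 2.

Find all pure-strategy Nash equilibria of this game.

(R2, C3)

A profile is a Nash equilibrium when each player is best-responding to the other.
Agent 1's best responses — vs C1: R2 (payoff 11); vs C2: R4 (payoff 11); vs C3: R2 (payoff 12); vs C4: R3 (payoff 12); vs C5: R5 (payoff 6).
Agent 2's best responses — vs R1: C2 (payoff 7); vs R2: C3 (payoff 8); vs R3: C1 (payoff 7); vs R4: C5 (payoff 12); vs R5: C4 (payoff 12).
The only mutual best response is (R2, C3); neither player gains by switching there.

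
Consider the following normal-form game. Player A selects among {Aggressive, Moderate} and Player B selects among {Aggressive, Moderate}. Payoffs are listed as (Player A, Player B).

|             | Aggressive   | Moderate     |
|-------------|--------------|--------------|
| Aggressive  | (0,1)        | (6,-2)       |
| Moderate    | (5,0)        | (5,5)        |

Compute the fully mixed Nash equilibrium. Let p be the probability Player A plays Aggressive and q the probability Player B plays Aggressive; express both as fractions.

Each player's mixing probability is pinned down by making the *other* player indifferent.
Player B indifferent between Aggressive and Moderate: p·1 + (1−p)·0 = p·(-2) + (1−p)·5 ⟹ 0 + 1p = 5 + (-7)p ⟹ p = 5/8.
Player A indifferent between Aggressive and Moderate: q·0 + (1−q)·6 = q·5 + (1−q)·5 ⟹ 6 + (-6)q = 5 + 0q ⟹ q = 1/6.

p = 5/8, q = 1/6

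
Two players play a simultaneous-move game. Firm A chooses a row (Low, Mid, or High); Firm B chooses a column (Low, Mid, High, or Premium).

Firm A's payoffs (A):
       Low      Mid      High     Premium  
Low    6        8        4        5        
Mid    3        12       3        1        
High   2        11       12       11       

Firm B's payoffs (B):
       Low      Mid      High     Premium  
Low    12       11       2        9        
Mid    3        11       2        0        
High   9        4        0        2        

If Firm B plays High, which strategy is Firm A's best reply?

High

With Firm B fixed at High, Firm A's payoffs are: Low → 4, Mid → 3, High → 12.
The maximum is 12, achieved by High.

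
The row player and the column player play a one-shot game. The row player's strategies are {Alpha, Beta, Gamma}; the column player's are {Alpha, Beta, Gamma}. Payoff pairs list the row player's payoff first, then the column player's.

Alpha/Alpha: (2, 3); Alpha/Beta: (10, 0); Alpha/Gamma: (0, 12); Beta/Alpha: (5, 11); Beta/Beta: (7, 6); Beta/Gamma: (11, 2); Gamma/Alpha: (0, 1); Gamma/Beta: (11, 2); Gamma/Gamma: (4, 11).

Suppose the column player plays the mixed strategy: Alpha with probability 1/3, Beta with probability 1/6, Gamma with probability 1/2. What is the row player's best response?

Beta

The row player's best reply maximizes expected payoff against the mix.
Alpha: (1/3)·2 + (1/6)·10 + (1/2)·0 = 7/3
Beta: (1/3)·5 + (1/6)·7 + (1/2)·11 = 25/3
Gamma: (1/3)·0 + (1/6)·11 + (1/2)·4 = 23/6
Highest expected payoff is 25/3, from Beta.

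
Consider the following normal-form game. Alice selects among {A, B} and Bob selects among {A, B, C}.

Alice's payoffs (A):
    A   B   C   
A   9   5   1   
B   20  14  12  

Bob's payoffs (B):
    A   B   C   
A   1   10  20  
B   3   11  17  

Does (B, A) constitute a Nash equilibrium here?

Holding Bob at A: Alice gets 20 from B, versus 9 from A. No profitable deviation for Alice.
Holding Alice at B: Bob gets 3 from A but could get 17 by switching to C. Bob has a profitable deviation.

No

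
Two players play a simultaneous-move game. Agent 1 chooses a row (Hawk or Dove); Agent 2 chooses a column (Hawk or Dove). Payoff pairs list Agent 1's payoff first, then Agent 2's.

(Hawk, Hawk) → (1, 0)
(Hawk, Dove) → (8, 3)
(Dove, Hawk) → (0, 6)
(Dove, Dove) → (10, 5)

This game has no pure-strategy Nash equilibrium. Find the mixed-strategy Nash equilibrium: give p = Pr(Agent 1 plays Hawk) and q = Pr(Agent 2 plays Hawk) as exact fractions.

p = 1/4, q = 2/3

In a mixed NE each player is indifferent between their pure strategies, so the opponent's mix sets the indifference.
Agent 2 indifferent between Hawk and Dove: p·0 + (1−p)·6 = p·3 + (1−p)·5 ⟹ 6 + (-6)p = 5 + (-2)p ⟹ p = 1/4.
Agent 1 indifferent between Hawk and Dove: q·1 + (1−q)·8 = q·0 + (1−q)·10 ⟹ 8 + (-7)q = 10 + (-10)q ⟹ q = 2/3.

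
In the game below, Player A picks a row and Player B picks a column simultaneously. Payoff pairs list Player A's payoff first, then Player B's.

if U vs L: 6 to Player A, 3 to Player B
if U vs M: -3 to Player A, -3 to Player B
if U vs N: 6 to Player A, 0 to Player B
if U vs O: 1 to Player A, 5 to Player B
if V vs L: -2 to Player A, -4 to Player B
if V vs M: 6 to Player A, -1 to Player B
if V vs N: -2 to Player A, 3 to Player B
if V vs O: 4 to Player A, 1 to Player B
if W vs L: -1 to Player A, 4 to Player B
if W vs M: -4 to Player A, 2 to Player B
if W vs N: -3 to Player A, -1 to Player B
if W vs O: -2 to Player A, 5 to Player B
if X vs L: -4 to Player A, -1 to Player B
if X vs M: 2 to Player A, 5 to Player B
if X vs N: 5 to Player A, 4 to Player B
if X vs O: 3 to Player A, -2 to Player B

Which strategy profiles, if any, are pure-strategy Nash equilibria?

Check mutual best responses: a cell is a NE iff neither player can gain by unilaterally deviating.
Player A's best responses — vs L: U (payoff 6); vs M: V (payoff 6); vs N: U (payoff 6); vs O: V (payoff 4).
Player B's best responses — vs U: O (payoff 5); vs V: N (payoff 3); vs W: O (payoff 5); vs X: M (payoff 5).
No cell has both players best-responding. For instance, Player A's best reply to N is U, but against U Player B prefers O over N.

There is no pure-strategy Nash equilibrium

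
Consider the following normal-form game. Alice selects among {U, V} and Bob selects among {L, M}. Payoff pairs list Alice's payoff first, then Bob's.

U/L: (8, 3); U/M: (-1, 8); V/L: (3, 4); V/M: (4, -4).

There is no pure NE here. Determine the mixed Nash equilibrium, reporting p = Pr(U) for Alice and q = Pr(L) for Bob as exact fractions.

In a mixed NE each player is indifferent between their pure strategies, so the opponent's mix sets the indifference.
Bob indifferent between L and M: p·3 + (1−p)·4 = p·8 + (1−p)·(-4) ⟹ 4 + (-1)p = (-4) + 12p ⟹ p = 8/13.
Alice indifferent between U and V: q·8 + (1−q)·(-1) = q·3 + (1−q)·4 ⟹ (-1) + 9q = 4 + (-1)q ⟹ q = 1/2.

p = 8/13, q = 1/2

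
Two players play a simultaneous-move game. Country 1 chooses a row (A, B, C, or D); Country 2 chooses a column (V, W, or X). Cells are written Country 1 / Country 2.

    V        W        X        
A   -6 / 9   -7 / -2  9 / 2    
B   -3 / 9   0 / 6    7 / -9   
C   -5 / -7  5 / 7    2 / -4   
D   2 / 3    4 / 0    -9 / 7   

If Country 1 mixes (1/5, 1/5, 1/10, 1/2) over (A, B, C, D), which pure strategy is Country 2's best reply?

V

Compute Country 2's expected payoff from each pure strategy against the given mix.
V: (1/5)·9 + (1/5)·9 + (1/10)·(-7) + (1/2)·3 = 22/5
W: (1/5)·(-2) + (1/5)·6 + (1/10)·7 + (1/2)·0 = 3/2
X: (1/5)·2 + (1/5)·(-9) + (1/10)·(-4) + (1/2)·7 = 17/10
Highest expected payoff is 22/5, from V.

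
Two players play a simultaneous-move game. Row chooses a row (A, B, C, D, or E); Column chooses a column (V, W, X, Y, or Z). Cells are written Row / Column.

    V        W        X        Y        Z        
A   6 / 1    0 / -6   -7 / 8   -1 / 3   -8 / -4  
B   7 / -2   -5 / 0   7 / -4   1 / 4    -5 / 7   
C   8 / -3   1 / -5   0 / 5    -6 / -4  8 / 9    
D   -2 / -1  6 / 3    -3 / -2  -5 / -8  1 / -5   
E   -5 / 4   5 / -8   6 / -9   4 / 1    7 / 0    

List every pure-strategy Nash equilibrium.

(C, Z) and (D, W)

Find each player's best response to every opponent strategy; NE are the intersections.
Row's best responses — vs V: C (payoff 8); vs W: D (payoff 6); vs X: B (payoff 7); vs Y: E (payoff 4); vs Z: C (payoff 8).
Column's best responses — vs A: X (payoff 8); vs B: Z (payoff 7); vs C: Z (payoff 9); vs D: W (payoff 3); vs E: V (payoff 4).
Mutual best responses occur at (C, Z) and (D, W); at each, neither player gains by switching.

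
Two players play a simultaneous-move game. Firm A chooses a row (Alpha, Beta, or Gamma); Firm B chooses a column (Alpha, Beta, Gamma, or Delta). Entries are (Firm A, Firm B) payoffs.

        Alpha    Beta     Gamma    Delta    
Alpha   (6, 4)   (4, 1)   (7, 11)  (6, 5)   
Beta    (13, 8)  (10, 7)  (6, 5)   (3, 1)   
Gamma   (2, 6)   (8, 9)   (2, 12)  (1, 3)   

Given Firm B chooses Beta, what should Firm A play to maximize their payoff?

Beta

With Firm B fixed at Beta, Firm A's payoffs are: Alpha → 4, Beta → 10, Gamma → 8.
The maximum is 10, achieved by Beta.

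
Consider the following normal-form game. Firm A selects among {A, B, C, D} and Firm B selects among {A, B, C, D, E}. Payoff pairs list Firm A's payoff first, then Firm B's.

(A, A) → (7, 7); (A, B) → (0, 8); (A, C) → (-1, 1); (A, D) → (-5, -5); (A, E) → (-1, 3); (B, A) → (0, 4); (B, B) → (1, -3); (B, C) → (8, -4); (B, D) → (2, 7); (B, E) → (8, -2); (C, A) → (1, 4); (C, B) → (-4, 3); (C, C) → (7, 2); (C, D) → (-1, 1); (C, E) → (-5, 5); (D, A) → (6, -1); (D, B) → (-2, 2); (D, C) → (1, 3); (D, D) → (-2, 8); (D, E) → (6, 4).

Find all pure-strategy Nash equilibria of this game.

(B, D)

A profile is a Nash equilibrium when each player is best-responding to the other.
Firm A's best responses — vs A: A (payoff 7); vs B: B (payoff 1); vs C: B (payoff 8); vs D: B (payoff 2); vs E: B (payoff 8).
Firm B's best responses — vs A: B (payoff 8); vs B: D (payoff 7); vs C: E (payoff 5); vs D: D (payoff 8).
The only mutual best response is (B, D); neither player gains by switching there.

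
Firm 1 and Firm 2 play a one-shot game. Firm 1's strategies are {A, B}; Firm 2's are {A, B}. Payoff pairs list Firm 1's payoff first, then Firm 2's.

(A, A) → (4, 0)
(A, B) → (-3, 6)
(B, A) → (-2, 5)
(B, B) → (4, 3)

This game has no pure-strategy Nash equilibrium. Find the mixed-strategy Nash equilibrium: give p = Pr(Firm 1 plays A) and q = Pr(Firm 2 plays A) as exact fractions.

p = 1/4, q = 7/13

Each player's mixing probability is pinned down by making the *other* player indifferent.
Firm 2 indifferent between A and B: p·0 + (1−p)·5 = p·6 + (1−p)·3 ⟹ 5 + (-5)p = 3 + 3p ⟹ p = 1/4.
Firm 1 indifferent between A and B: q·4 + (1−q)·(-3) = q·(-2) + (1−q)·4 ⟹ (-3) + 7q = 4 + (-6)q ⟹ q = 7/13.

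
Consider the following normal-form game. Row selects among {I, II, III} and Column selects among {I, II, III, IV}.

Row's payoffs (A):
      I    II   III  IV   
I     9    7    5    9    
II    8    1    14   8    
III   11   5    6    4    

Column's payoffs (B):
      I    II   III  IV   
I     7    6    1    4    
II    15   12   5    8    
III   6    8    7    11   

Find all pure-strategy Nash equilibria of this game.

A profile is a Nash equilibrium when each player is best-responding to the other.
Row's best responses — vs I: III (payoff 11); vs II: I (payoff 7); vs III: II (payoff 14); vs IV: I (payoff 9).
Column's best responses — vs I: I (payoff 7); vs II: I (payoff 15); vs III: IV (payoff 11).
No cell has both players best-responding. For instance, Row's best reply to II is I, but against I Column prefers I over II.

There is no pure-strategy Nash equilibrium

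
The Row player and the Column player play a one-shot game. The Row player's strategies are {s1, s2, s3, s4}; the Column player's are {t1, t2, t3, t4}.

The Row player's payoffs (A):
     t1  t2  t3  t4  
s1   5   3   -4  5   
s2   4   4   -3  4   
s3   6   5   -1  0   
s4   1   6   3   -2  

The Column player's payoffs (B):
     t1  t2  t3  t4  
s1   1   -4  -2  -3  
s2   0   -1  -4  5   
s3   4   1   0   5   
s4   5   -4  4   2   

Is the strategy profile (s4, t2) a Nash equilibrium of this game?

No

Holding the Column player at t2: the Row player gets 6 from s4, versus 3 from s1, 4 from s2, 5 from s3. No profitable deviation for the Row player.
Holding the Row player at s4: the Column player gets -4 from t2 but could get 5 by switching to t1. The Column player has a profitable deviation.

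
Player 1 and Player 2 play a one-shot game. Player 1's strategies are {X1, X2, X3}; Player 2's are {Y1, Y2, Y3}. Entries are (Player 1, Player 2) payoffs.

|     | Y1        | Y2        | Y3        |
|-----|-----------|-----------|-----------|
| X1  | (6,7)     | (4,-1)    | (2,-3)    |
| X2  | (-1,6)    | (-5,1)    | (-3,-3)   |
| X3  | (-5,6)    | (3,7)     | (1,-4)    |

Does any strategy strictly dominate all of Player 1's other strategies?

Check whether one of Player 1's strategies beats all alternatives regardless of what the opponent does.
X1 strictly dominates: vs Y1: 6 > each of {-1, -5}; vs Y2: 4 > each of {-5, 3}; vs Y3: 2 > each of {-3, 1}.

X1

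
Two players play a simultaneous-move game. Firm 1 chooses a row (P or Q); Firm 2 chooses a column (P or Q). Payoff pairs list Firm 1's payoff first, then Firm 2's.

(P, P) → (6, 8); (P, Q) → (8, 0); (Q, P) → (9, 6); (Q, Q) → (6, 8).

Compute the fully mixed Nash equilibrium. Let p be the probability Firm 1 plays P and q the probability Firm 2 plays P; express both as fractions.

Each player's mixing probability is pinned down by making the *other* player indifferent.
Firm 2 indifferent between P and Q: p·8 + (1−p)·6 = p·0 + (1−p)·8 ⟹ 6 + 2p = 8 + (-8)p ⟹ p = 1/5.
Firm 1 indifferent between P and Q: q·6 + (1−q)·8 = q·9 + (1−q)·6 ⟹ 8 + (-2)q = 6 + 3q ⟹ q = 2/5.

p = 1/5, q = 2/5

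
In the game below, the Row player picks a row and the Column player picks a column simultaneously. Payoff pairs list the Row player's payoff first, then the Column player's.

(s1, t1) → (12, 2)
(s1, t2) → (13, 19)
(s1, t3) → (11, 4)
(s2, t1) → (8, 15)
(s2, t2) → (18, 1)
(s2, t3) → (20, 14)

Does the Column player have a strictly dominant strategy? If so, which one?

No strictly dominant strategy

A strategy is strictly dominant if it gives the Column player a strictly higher payoff than every other strategy, against every choice by the opponent.
t1 is not dominant: against s1, t2 gives 19 > 2.
t2 is not dominant: against s2, t1 gives 15 > 1.
t3 is not dominant: against s1, t2 gives 19 > 4.
No single strategy is best against every opponent action.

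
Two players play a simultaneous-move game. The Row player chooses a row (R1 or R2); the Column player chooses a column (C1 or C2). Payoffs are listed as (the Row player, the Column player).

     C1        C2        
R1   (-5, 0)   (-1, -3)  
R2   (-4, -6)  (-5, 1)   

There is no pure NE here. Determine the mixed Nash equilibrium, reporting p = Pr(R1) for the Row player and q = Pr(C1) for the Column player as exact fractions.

p = 7/10, q = 4/5

Each player's mixing probability is pinned down by making the *other* player indifferent.
The Column player indifferent between C1 and C2: p·0 + (1−p)·(-6) = p·(-3) + (1−p)·1 ⟹ (-6) + 6p = 1 + (-4)p ⟹ p = 7/10.
The Row player indifferent between R1 and R2: q·(-5) + (1−q)·(-1) = q·(-4) + (1−q)·(-5) ⟹ (-1) + (-4)q = (-5) + 1q ⟹ q = 4/5.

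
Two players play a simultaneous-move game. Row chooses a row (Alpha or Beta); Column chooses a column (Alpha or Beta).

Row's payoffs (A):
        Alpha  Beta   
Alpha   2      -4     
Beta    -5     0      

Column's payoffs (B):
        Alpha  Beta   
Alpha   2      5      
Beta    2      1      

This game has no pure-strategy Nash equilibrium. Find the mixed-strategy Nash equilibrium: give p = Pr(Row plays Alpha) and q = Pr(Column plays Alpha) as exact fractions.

In a mixed NE each player is indifferent between their pure strategies, so the opponent's mix sets the indifference.
Column indifferent between Alpha and Beta: p·2 + (1−p)·2 = p·5 + (1−p)·1 ⟹ 2 + 0p = 1 + 4p ⟹ p = 1/4.
Row indifferent between Alpha and Beta: q·2 + (1−q)·(-4) = q·(-5) + (1−q)·0 ⟹ (-4) + 6q = 0 + (-5)q ⟹ q = 4/11.

p = 1/4, q = 4/11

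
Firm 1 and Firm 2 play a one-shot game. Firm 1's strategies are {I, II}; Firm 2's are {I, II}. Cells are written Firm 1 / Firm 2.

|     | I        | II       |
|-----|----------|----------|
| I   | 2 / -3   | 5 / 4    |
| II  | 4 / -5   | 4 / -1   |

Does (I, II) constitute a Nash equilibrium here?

Holding Firm 2 at II: Firm 1 gets 5 from I, versus 4 from II. No profitable deviation for Firm 1.
Holding Firm 1 at I: Firm 2 gets 4 from II, versus -3 from I. No profitable deviation for Firm 2 either.

Yes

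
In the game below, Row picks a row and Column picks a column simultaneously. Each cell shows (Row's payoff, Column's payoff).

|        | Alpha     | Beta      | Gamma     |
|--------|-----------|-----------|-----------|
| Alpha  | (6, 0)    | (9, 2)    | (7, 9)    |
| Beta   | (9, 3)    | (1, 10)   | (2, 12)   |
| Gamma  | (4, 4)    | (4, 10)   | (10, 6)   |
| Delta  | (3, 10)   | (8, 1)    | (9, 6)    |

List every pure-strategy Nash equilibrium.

A profile is a Nash equilibrium when each player is best-responding to the other.
Row's best responses — vs Alpha: Beta (payoff 9); vs Beta: Alpha (payoff 9); vs Gamma: Gamma (payoff 10).
Column's best responses — vs Alpha: Gamma (payoff 9); vs Beta: Gamma (payoff 12); vs Gamma: Beta (payoff 10); vs Delta: Alpha (payoff 10).
No cell has both players best-responding. For instance, Row's best reply to Gamma is Gamma, but against Gamma Column prefers Beta over Gamma.

There is no pure-strategy Nash equilibrium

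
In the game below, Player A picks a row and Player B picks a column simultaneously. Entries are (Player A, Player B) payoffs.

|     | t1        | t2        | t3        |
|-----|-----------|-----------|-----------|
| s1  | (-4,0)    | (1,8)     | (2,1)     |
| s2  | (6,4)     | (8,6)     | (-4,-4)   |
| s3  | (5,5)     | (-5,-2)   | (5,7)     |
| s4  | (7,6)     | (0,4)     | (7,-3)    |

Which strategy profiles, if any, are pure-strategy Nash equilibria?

(s2, t2) and (s4, t1)

Check mutual best responses: a cell is a NE iff neither player can gain by unilaterally deviating.
Player A's best responses — vs t1: s4 (payoff 7); vs t2: s2 (payoff 8); vs t3: s4 (payoff 7).
Player B's best responses — vs s1: t2 (payoff 8); vs s2: t2 (payoff 6); vs s3: t3 (payoff 7); vs s4: t1 (payoff 6).
Mutual best responses occur at (s2, t2) and (s4, t1); at each, neither player gains by switching.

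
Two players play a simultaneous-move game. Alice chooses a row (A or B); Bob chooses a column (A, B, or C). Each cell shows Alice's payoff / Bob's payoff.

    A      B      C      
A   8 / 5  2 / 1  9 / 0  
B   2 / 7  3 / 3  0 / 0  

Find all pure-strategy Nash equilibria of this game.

A profile is a Nash equilibrium when each player is best-responding to the other.
Alice's best responses — vs A: A (payoff 8); vs B: B (payoff 3); vs C: A (payoff 9).
Bob's best responses — vs A: A (payoff 5); vs B: A (payoff 7).
The only mutual best response is (A, A); neither player gains by switching there.

(A, A)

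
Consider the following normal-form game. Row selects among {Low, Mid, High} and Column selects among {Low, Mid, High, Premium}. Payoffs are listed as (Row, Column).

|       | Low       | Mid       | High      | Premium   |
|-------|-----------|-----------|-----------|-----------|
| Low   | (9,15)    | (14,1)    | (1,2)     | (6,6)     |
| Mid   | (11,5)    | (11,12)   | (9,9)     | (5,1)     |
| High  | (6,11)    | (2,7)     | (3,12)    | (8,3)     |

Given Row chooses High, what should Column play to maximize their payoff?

High

With Row fixed at High, Column's payoffs are: Low → 11, Mid → 7, High → 12, Premium → 3.
The maximum is 12, achieved by High.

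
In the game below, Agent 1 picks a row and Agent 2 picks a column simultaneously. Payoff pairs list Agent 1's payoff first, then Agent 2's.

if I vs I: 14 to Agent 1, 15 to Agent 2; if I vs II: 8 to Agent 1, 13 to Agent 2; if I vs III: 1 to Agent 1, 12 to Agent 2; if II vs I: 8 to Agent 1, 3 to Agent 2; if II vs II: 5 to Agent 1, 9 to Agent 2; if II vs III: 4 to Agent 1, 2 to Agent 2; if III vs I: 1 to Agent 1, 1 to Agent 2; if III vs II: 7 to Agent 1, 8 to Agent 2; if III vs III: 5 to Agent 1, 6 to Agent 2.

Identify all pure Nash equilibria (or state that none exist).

Check mutual best responses: a cell is a NE iff neither player can gain by unilaterally deviating.
Agent 1's best responses — vs I: I (payoff 14); vs II: I (payoff 8); vs III: III (payoff 5).
Agent 2's best responses — vs I: I (payoff 15); vs II: II (payoff 9); vs III: II (payoff 8).
The only mutual best response is (I, I); neither player gains by switching there.

(I, I)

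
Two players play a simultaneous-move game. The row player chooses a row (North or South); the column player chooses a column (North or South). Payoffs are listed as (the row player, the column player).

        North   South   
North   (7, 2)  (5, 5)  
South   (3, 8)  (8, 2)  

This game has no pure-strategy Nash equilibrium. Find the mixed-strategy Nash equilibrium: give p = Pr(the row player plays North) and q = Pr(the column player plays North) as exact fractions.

Each player's mixing probability is pinned down by making the *other* player indifferent.
The column player indifferent between North and South: p·2 + (1−p)·8 = p·5 + (1−p)·2 ⟹ 8 + (-6)p = 2 + 3p ⟹ p = 2/3.
The row player indifferent between North and South: q·7 + (1−q)·5 = q·3 + (1−q)·8 ⟹ 5 + 2q = 8 + (-5)q ⟹ q = 3/7.

p = 2/3, q = 3/7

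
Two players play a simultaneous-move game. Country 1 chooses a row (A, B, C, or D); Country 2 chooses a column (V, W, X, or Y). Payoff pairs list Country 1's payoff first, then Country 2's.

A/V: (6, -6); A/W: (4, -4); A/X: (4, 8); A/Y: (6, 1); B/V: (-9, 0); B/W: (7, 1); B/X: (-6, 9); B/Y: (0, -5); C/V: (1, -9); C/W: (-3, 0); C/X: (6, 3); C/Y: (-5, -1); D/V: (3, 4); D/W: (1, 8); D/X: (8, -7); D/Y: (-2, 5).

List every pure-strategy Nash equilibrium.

None

Find each player's best response to every opponent strategy; NE are the intersections.
Country 1's best responses — vs V: A (payoff 6); vs W: B (payoff 7); vs X: D (payoff 8); vs Y: A (payoff 6).
Country 2's best responses — vs A: X (payoff 8); vs B: X (payoff 9); vs C: X (payoff 3); vs D: W (payoff 8).
No cell has both players best-responding. For instance, Country 1's best reply to X is D, but against D Country 2 prefers W over X.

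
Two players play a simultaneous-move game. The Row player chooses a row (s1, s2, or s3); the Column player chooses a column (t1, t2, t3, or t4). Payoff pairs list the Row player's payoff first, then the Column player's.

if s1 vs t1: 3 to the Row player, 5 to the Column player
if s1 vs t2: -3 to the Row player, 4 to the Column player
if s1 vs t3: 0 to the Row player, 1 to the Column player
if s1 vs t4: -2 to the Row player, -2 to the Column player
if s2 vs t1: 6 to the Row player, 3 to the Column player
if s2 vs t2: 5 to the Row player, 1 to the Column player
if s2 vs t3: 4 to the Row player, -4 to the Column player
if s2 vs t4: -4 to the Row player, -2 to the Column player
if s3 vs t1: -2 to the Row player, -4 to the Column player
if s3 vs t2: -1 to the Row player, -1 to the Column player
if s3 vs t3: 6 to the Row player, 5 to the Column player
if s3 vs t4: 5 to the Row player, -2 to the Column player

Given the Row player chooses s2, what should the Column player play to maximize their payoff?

t1

With the Row player fixed at s2, the Column player's payoffs are: t1 → 3, t2 → 1, t3 → -4, t4 → -2.
The maximum is 3, achieved by t1.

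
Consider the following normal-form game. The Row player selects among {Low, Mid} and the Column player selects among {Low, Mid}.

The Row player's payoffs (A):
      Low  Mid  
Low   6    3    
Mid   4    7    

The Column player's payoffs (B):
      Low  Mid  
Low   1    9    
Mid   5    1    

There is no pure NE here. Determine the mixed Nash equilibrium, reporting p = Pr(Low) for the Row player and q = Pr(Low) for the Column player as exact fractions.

Each player's mixing probability is pinned down by making the *other* player indifferent.
The Column player indifferent between Low and Mid: p·1 + (1−p)·5 = p·9 + (1−p)·1 ⟹ 5 + (-4)p = 1 + 8p ⟹ p = 1/3.
The Row player indifferent between Low and Mid: q·6 + (1−q)·3 = q·4 + (1−q)·7 ⟹ 3 + 3q = 7 + (-3)q ⟹ q = 2/3.

p = 1/3, q = 2/3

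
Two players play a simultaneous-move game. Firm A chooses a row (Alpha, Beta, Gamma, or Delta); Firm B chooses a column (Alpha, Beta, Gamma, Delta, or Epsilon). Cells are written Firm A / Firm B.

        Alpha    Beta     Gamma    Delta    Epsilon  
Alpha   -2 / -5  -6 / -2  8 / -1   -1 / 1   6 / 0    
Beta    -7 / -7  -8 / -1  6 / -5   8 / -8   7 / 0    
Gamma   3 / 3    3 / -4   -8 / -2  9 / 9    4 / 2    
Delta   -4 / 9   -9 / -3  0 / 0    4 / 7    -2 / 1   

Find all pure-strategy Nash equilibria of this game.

Find each player's best response to every opponent strategy; NE are the intersections.
Firm A's best responses — vs Alpha: Gamma (payoff 3); vs Beta: Gamma (payoff 3); vs Gamma: Alpha (payoff 8); vs Delta: Gamma (payoff 9); vs Epsilon: Beta (payoff 7).
Firm B's best responses — vs Alpha: Delta (payoff 1); vs Beta: Epsilon (payoff 0); vs Gamma: Delta (payoff 9); vs Delta: Alpha (payoff 9).
Mutual best responses occur at (Beta, Epsilon) and (Gamma, Delta); at each, neither player gains by switching.

(Beta, Epsilon) and (Gamma, Delta)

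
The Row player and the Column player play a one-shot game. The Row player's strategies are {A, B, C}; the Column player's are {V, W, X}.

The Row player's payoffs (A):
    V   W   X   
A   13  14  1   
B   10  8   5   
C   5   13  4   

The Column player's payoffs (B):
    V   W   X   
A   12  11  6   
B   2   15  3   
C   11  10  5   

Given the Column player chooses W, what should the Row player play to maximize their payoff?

With the Column player fixed at W, the Row player's payoffs are: A → 14, B → 8, C → 13.
The maximum is 14, achieved by A.

A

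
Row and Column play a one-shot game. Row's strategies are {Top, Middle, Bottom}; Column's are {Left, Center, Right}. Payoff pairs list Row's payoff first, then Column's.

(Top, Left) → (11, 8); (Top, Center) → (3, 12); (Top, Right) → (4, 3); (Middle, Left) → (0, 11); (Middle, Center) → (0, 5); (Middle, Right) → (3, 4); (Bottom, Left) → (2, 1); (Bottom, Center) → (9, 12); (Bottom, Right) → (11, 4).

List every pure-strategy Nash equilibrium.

(Bottom, Center)

A profile is a Nash equilibrium when each player is best-responding to the other.
Row's best responses — vs Left: Top (payoff 11); vs Center: Bottom (payoff 9); vs Right: Bottom (payoff 11).
Column's best responses — vs Top: Center (payoff 12); vs Middle: Left (payoff 11); vs Bottom: Center (payoff 12).
The only mutual best response is (Bottom, Center); neither player gains by switching there.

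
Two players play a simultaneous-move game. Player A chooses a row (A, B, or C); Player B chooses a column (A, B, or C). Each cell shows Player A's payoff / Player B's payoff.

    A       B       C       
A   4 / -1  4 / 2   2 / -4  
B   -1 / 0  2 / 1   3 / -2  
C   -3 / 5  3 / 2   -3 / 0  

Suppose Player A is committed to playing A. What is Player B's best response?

With Player A fixed at A, Player B's payoffs are: A → -1, B → 2, C → -4.
The maximum is 2, achieved by B.

B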